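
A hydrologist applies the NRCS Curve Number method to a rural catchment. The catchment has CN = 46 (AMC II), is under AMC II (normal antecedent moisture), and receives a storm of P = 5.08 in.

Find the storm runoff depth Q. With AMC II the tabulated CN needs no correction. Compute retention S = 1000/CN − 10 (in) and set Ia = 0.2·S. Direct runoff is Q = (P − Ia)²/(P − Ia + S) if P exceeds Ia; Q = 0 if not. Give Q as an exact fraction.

AMC II — tabulated CN = 46 applies directly.
Retention S: 1000/CN − 10 with CN=46.000 → S = 270/23 ≈ 11.739 in
Ia = 0.2·(270/23) = 54/23 in ≈ 2.348 in
Excess rainfall: 5.080 − 2.348 = 2.732 in; P > Ia so Q > 0
Runoff Q = (P−Ia)²/(P−Ia+S) = (2.732)²/(2.732+11.739) = 2468041/4784575 ≈ 0.516 in

Q = 2468041/4784575 in ≈ 0.516 in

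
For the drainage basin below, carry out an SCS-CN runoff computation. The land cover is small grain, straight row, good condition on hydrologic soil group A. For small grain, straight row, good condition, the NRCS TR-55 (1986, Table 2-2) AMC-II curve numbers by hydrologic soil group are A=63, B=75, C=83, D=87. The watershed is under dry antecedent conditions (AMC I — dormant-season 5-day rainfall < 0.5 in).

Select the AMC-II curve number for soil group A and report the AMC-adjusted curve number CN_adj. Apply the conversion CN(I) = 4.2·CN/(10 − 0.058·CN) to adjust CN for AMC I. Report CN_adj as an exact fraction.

NRCS table: small grain, straight row, good condition, soil group A → CN(II) = 63
Dry (AMC I): CN(I) = 4.2·63/(10 − 0.058·63) = (1323/5)/(3173/500) = 132300/3173 ≈ 41.696

CN_adj = 132300/3173 ≈ 41.696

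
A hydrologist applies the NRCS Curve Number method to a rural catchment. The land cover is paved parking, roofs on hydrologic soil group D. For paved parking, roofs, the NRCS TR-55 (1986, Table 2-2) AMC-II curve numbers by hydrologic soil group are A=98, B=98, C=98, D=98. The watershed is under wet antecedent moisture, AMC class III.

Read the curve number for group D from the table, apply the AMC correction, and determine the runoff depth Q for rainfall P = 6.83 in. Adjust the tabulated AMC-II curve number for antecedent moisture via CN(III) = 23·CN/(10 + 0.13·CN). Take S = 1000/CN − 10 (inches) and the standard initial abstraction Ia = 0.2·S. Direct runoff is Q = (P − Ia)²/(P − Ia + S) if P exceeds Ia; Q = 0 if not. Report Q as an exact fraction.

Q = 589426243081/87651410700 in ≈ 6.725 in

NRCS table: paved parking, roofs, soil group D → CN(II) = 98
Wet (AMC III): CN(III) = 23·98/(10 + 0.13·98) = 2254/(1137/50) = 112700/1137 ≈ 99.120
Max retention: S = 1000/(112700/1137) − 10 = 100/1127 in (≈ 0.089 in)
Ia = 0.2S: 0.2·0.089 = 0.018 in (exactly 20/1127)
Since P=6.830 > Ia=0.018: effective rainfall P−Ia = 767741/112700 in
Q = (767741/112700)²/((767741/112700) + 100/1127) = (589426243081/12701290000)/(777741/112700) = 589426243081/87651410700 in ≈ 6.725 in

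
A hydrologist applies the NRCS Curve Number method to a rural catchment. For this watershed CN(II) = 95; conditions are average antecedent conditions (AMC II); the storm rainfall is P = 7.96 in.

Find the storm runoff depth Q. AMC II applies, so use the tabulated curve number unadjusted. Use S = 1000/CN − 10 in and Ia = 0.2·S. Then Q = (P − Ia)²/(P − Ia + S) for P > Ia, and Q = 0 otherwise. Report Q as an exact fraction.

Q = 13920361/1890975 in ≈ 7.361 in

Average conditions: CN = 95 (no AMC adjustment).
S = 1000/95 − 10 = 10/19 in ≈ 0.526 in
Ia = 0.2·(10/19) = 2/19 in ≈ 0.105 in
P − Ia = 7.960 − 0.105 = 3731/475 ≈ 7.855 in (> 0, runoff occurs)
Q: (3731/475)² ÷ (3981/475) = 13920361/1890975 in (≈ 7.361 in)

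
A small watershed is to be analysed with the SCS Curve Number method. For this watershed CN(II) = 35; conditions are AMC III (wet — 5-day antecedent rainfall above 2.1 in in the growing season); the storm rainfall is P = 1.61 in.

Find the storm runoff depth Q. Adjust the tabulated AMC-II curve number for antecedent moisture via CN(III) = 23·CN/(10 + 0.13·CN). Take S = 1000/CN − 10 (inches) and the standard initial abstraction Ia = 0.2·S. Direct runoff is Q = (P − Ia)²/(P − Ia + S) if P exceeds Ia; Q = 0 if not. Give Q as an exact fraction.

Q = 0 in ≈ 0.000 in

Adjust CN=35 to AMC III: 23·35/(10 + 0.13·35) → 805 ÷ (291/20) = 16100/291 ≈ 55.326
Max retention: S = 1000/(16100/291) − 10 = 1300/161 in (≈ 8.075 in)
Initial abstraction Ia = S/5 = (1300/161)/5 = 260/161 ≈ 1.615 in
P = 1.610 ≤ Ia = 1.615 in: entire storm abstracted, Q = 0.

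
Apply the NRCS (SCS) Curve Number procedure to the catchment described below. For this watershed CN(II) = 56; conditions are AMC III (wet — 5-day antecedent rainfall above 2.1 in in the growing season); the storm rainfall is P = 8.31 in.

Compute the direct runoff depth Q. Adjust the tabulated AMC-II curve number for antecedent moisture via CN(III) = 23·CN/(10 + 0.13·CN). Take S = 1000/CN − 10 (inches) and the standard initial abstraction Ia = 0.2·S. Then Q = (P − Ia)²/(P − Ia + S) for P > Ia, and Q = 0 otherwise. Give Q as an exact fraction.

Q = 15077629681/2862435100 in ≈ 5.267 in

Adjust CN=56 to AMC III: 23·56/(10 + 0.13·56) → 1288 ÷ (432/25) = 4025/54 ≈ 74.537
Max retention: S = 1000/(4025/54) − 10 = 550/161 in (≈ 3.416 in)
Ia = 0.2·(550/161) = 110/161 in ≈ 0.683 in
Since P=8.310 > Ia=0.683: effective rainfall P−Ia = 122791/16100 in
Runoff Q = (P−Ia)²/(P−Ia+S) = (7.627)²/(7.627+3.416) = 15077629681/2862435100 ≈ 5.267 in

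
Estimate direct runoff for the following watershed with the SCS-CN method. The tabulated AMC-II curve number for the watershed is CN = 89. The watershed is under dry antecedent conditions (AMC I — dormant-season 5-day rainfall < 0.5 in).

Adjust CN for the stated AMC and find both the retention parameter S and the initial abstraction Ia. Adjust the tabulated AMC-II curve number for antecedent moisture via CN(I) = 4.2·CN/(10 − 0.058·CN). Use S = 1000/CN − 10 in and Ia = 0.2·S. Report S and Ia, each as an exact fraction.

S = 5500/1869 in ≈ 2.943 in; Ia = 1100/1869 in ≈ 0.589 in

Adjust CN=89 to AMC I: 4.2·89/(10 − 0.058·89) → (1869/5) ÷ (2419/500) = 186900/2419 ≈ 77.263
Max retention: S = 1000/(186900/2419) − 10 = 5500/1869 in (≈ 2.943 in)
Ia = 0.2S: 0.2·2.943 = 0.589 in (exactly 1100/1869)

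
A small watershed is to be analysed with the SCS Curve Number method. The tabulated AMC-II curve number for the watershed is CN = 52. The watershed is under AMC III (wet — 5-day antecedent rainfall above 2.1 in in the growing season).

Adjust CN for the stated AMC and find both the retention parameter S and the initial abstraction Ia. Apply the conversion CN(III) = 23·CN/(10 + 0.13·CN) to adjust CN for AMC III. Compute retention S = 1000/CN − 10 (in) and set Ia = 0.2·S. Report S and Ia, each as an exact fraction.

S = 1200/299 in ≈ 4.013 in; Ia = 240/299 in ≈ 0.803 in

Wet (AMC III): CN(III) = 23·52/(10 + 0.13·52) = 1196/(419/25) = 29900/419 ≈ 71.360
Max retention: S = 1000/(29900/419) − 10 = 1200/299 in (≈ 4.013 in)
Ia = 0.2·(1200/299) = 240/299 in ≈ 0.803 in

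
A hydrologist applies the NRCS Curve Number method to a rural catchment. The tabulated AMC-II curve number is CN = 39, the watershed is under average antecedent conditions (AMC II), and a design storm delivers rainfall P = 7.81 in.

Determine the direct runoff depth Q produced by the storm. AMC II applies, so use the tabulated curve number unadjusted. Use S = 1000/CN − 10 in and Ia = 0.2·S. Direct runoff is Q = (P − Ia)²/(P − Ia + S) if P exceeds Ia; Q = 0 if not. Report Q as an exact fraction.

Average conditions: CN = 39 (no AMC adjustment).
S = 1000/39 − 10 = 610/39 in ≈ 15.641 in
Initial abstraction Ia = S/5 = (610/39)/5 = 122/39 ≈ 3.128 in
Since P=7.810 > Ia=3.128: effective rainfall P−Ia = 18259/3900 in
Runoff Q = (P−Ia)²/(P−Ia+S) = (4.682)²/(4.682+15.641) = 333391081/309110100 ≈ 1.079 in

Q = 333391081/309110100 in ≈ 1.079 in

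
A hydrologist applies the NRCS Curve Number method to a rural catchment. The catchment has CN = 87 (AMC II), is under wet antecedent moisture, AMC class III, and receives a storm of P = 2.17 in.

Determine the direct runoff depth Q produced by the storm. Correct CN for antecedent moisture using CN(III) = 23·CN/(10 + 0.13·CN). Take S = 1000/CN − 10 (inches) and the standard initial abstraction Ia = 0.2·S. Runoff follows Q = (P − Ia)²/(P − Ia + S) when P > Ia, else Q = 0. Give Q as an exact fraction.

Q = 166641119089/107697221700 in ≈ 1.547 in

CN(III) from CN(II)=87: (23·87)/(10 + 0.13·87) = 200100/2131 ≈ 93.900
Max retention: S = 1000/(200100/2131) − 10 = 1300/2001 in (≈ 0.650 in)
Initial abstraction Ia = S/5 = (1300/2001)/5 = 260/2001 ≈ 0.130 in
Excess rainfall: 2.170 − 0.130 = 2.040 in; P > Ia so Q > 0
Q: (408217/200100)² ÷ (538217/200100) = 166641119089/107697221700 in (≈ 1.547 in)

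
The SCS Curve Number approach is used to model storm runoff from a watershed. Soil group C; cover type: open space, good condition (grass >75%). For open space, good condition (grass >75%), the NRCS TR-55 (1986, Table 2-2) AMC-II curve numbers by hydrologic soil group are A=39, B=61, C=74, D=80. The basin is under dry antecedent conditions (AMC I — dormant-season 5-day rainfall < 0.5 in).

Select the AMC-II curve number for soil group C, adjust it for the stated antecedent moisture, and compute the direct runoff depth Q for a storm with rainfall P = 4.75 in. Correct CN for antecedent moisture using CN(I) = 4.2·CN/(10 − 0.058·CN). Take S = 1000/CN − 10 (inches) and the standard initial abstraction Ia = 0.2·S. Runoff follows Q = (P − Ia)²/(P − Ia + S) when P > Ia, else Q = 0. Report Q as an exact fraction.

NRCS table: open space, good condition (grass >75%), soil group C → CN(II) = 74
Adjust CN=74 to AMC I: 4.2·74/(10 − 0.058·74) → (1554/5) ÷ (1427/250) = 77700/1427 ≈ 54.450
Retention S: 1000/CN − 10 with CN=54.450 → S = 6500/777 ≈ 8.366 in
Ia = 0.2S: 0.2·8.366 = 1.673 in (exactly 1300/777)
Excess rainfall: 4.750 − 1.673 = 3.077 in; P > Ia so Q > 0
Q = (9563/3108)²/((9563/3108) + 6500/777) = (91450969/9659664)/(35563/3108) = 91450969/110529804 in ≈ 0.827 in

Q = 91450969/110529804 in ≈ 0.827 in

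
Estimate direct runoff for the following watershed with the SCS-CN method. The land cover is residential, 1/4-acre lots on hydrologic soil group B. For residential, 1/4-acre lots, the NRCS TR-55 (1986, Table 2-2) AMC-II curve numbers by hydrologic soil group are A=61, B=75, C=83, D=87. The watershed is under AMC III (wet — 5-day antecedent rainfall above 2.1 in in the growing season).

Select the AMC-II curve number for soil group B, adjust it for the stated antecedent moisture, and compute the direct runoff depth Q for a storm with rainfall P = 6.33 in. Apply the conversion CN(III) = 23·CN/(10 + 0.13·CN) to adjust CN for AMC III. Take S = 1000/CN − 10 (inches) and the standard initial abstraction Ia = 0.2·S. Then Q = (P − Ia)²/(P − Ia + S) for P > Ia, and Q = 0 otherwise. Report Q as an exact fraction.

NRCS table: residential, 1/4-acre lots, soil group B → CN(II) = 75
CN(III) from CN(II)=75: (23·75)/(10 + 0.13·75) = 6900/79 ≈ 87.342
Max retention: S = 1000/(6900/79) − 10 = 100/69 in (≈ 1.449 in)
Ia = 0.2S: 0.2·1.449 = 0.290 in (exactly 20/69)
P − Ia = 6.330 − 0.290 = 41677/6900 ≈ 6.040 in (> 0, runoff occurs)
Q = (41677/6900)²/((41677/6900) + 100/69) = (1736972329/47610000)/(51677/6900) = 1736972329/356571300 in ≈ 4.871 in

Q = 1736972329/356571300 in ≈ 4.871 in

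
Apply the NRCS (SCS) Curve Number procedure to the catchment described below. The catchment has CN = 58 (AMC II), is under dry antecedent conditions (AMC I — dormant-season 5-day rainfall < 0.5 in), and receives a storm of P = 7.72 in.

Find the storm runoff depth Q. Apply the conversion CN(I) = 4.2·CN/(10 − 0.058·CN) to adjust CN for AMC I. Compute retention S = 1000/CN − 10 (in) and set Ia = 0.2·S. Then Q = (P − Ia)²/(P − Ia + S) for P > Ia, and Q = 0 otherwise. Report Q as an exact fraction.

Q = 9591409/11307825 in ≈ 0.848 in

Adjust CN=58 to AMC I: 4.2·58/(10 − 0.058·58) → (1218/5) ÷ (1659/250) = 2900/79 ≈ 36.709
Retention S: 1000/CN − 10 with CN=36.709 → S = 500/29 ≈ 17.241 in
Initial abstraction Ia = S/5 = (500/29)/5 = 100/29 ≈ 3.448 in
Since P=7.720 > Ia=3.448: effective rainfall P−Ia = 3097/725 in
Q = (3097/725)²/((3097/725) + 500/29) = (9591409/525625)/(15597/725) = 9591409/11307825 in ≈ 0.848 in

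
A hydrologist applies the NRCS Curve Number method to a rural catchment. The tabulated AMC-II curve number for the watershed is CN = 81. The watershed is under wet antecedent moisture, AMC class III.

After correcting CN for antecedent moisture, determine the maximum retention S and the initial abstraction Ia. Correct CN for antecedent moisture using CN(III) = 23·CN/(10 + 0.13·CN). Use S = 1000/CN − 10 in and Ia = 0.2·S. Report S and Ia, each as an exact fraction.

Wet (AMC III): CN(III) = 23·81/(10 + 0.13·81) = 1863/(2053/100) = 186300/2053 ≈ 90.745
Retention S: 1000/CN − 10 with CN=90.745 → S = 1900/1863 ≈ 1.020 in
Ia = 0.2·(1900/1863) = 380/1863 in ≈ 0.204 in

S = 1900/1863 in ≈ 1.020 in; Ia = 380/1863 in ≈ 0.204 in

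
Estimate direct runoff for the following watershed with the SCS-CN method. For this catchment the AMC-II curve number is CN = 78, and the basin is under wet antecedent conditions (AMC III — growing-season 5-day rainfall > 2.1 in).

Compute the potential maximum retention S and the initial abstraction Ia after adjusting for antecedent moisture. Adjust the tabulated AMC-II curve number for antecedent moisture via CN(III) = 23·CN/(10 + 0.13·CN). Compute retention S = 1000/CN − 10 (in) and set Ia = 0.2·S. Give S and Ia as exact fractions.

Adjust CN=78 to AMC III: 23·78/(10 + 0.13·78) → 1794 ÷ (1007/50) = 89700/1007 ≈ 89.076
S = 1000/(89700/1007) − 10 = 1100/897 in ≈ 1.226 in
Ia = 0.2S: 0.2·1.226 = 0.245 in (exactly 220/897)

S = 1100/897 in ≈ 1.226 in; Ia = 220/897 in ≈ 0.245 in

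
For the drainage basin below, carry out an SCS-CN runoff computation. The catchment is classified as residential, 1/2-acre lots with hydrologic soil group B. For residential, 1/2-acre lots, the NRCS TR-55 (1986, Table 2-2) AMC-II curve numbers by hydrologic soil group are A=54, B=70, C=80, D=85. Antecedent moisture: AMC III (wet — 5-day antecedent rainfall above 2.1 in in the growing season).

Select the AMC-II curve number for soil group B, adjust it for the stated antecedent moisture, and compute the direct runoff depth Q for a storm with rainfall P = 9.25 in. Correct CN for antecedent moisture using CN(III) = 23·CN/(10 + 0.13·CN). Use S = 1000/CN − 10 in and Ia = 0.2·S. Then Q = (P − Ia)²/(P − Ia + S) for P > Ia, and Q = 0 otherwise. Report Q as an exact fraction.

Q = 32684089/4454548 in ≈ 7.337 in

NRCS table: residential, 1/2-acre lots, soil group B → CN(II) = 70
Adjust CN=70 to AMC III: 23·70/(10 + 0.13·70) → 1610 ÷ (191/10) = 16100/191 ≈ 84.293
S = 1000/(16100/191) − 10 = 300/161 in ≈ 1.863 in
Ia = 0.2·(300/161) = 60/161 in ≈ 0.373 in
Since P=9.250 > Ia=0.373: effective rainfall P−Ia = 5717/644 in
Runoff Q = (P−Ia)²/(P−Ia+S) = (8.877)²/(8.877+1.863) = 32684089/4454548 ≈ 7.337 in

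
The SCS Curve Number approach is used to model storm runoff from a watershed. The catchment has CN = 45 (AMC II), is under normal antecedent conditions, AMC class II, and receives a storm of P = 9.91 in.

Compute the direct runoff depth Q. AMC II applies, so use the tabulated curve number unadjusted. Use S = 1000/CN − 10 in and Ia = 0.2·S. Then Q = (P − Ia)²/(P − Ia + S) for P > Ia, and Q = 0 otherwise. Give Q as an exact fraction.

AMC II — tabulated CN = 45 applies directly.
S = 1000/45 − 10 = 110/9 in ≈ 12.222 in
Ia = 0.2·(110/9) = 22/9 in ≈ 2.444 in
P − Ia = 9.910 − 2.444 = 6719/900 ≈ 7.466 in (> 0, runoff occurs)
Q = (6719/900)²/((6719/900) + 110/9) = (45144961/810000)/(17719/900) = 45144961/15947100 in ≈ 2.831 in

Q = 45144961/15947100 in ≈ 2.831 in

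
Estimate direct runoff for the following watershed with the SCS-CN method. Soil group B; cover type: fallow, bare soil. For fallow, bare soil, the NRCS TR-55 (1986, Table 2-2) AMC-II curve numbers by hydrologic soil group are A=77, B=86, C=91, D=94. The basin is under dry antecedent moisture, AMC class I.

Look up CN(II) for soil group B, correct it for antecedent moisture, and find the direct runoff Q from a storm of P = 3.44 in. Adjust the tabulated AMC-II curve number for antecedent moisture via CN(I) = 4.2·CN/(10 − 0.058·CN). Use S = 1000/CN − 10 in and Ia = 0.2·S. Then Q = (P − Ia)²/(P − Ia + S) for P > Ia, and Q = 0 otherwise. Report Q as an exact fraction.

NRCS table: fallow, bare soil, soil group B → CN(II) = 86
CN(I) from CN(II)=86: (4.2·86)/(10 − 0.058·86) = 12900/179 ≈ 72.067
Retention S: 1000/CN − 10 with CN=72.067 → S = 500/129 ≈ 3.876 in
Ia = 0.2S: 0.2·3.876 = 0.775 in (exactly 100/129)
P − Ia = 3.440 − 0.775 = 8594/3225 ≈ 2.665 in (> 0, runoff occurs)
Runoff Q = (P−Ia)²/(P−Ia+S) = (2.665)²/(2.665+3.876) = 36928418/34014075 ≈ 1.086 in

Q = 36928418/34014075 in ≈ 1.086 in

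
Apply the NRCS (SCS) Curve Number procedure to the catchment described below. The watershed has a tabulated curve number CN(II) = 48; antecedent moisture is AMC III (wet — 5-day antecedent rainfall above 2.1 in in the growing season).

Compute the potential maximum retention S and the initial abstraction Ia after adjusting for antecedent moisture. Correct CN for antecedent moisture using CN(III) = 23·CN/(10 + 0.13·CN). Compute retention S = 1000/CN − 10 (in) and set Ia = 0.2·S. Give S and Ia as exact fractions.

S = 325/69 in ≈ 4.710 in; Ia = 65/69 in ≈ 0.942 in

Wet (AMC III): CN(III) = 23·48/(10 + 0.13·48) = 1104/(406/25) = 13800/203 ≈ 67.980
Max retention: S = 1000/(13800/203) − 10 = 325/69 in (≈ 4.710 in)
Initial abstraction Ia = S/5 = (325/69)/5 = 65/69 ≈ 0.942 in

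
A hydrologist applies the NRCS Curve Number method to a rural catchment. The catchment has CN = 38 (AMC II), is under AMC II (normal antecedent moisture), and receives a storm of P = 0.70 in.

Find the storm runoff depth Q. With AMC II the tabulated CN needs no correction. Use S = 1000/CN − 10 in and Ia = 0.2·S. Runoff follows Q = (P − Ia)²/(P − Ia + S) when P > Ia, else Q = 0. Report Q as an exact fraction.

Average conditions: CN = 38 (no AMC adjustment).
Max retention: S = 1000/38 − 10 = 310/19 in (≈ 16.316 in)
Initial abstraction Ia = S/5 = (310/19)/5 = 62/19 ≈ 3.263 in
P = 0.700 ≤ Ia = 3.263 in: entire storm abstracted, Q = 0.

Q = 0 in ≈ 0.000 in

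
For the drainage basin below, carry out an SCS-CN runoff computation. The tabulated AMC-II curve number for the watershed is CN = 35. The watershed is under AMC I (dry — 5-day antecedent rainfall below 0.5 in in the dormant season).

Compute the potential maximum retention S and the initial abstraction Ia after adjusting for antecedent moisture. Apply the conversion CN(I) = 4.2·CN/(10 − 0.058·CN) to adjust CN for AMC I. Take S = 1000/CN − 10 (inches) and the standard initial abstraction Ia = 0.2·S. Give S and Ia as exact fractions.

S = 6500/147 in ≈ 44.218 in; Ia = 1300/147 in ≈ 8.844 in

Dry (AMC I): CN(I) = 4.2·35/(10 − 0.058·35) = 147/(797/100) = 14700/797 ≈ 18.444
Max retention: S = 1000/(14700/797) − 10 = 6500/147 in (≈ 44.218 in)
Ia = 0.2S: 0.2·44.218 = 8.844 in (exactly 1300/147)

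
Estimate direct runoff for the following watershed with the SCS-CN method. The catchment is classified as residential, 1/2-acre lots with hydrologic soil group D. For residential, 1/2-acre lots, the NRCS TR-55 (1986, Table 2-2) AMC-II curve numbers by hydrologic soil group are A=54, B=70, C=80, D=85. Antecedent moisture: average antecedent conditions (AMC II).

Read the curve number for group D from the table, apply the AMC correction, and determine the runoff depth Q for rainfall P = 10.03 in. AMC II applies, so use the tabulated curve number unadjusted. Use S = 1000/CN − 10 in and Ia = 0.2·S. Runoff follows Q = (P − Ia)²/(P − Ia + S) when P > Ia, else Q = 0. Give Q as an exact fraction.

NRCS table: residential, 1/2-acre lots, soil group D → CN(II) = 85
CN(II) = 85; AMC II needs no correction.
Max retention: S = 1000/85 − 10 = 30/17 in (≈ 1.765 in)
Initial abstraction Ia = S/5 = (30/17)/5 = 6/17 ≈ 0.353 in
Since P=10.030 > Ia=0.353: effective rainfall P−Ia = 16451/1700 in
Q: (16451/1700)² ÷ (19451/1700) = 270635401/33066700 in (≈ 8.185 in)

Q = 270635401/33066700 in ≈ 8.185 in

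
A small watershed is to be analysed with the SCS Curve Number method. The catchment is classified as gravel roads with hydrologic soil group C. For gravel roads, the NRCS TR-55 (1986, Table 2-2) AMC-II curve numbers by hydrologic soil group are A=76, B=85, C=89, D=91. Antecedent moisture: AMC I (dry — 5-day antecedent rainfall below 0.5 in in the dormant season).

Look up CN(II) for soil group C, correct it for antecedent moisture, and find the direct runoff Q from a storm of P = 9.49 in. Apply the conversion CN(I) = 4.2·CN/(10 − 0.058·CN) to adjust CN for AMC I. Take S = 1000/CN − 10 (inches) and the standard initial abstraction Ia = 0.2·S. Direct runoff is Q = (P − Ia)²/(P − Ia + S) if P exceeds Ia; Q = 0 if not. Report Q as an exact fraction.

Q = 2767834469761/413736978900 in ≈ 6.690 in

NRCS table: gravel roads, soil group C → CN(II) = 89
Dry (AMC I): CN(I) = 4.2·89/(10 − 0.058·89) = (1869/5)/(2419/500) = 186900/2419 ≈ 77.263
S = 1000/(186900/2419) − 10 = 5500/1869 in ≈ 2.943 in
Initial abstraction Ia = S/5 = (5500/1869)/5 = 1100/1869 ≈ 0.589 in
Since P=9.490 > Ia=0.589: effective rainfall P−Ia = 1663681/186900 in
Q = (1663681/186900)²/((1663681/186900) + 5500/1869) = (2767834469761/34931610000)/(2213681/186900) = 2767834469761/413736978900 in ≈ 6.690 in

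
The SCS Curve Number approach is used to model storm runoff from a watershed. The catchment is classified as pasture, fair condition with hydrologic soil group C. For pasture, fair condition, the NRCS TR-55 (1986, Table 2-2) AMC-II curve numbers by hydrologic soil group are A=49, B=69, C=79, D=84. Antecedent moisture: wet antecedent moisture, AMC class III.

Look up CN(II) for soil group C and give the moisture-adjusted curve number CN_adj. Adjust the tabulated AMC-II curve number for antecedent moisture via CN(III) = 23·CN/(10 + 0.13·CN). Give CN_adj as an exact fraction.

NRCS table: pasture, fair condition, soil group C → CN(II) = 79
Adjust CN=79 to AMC III: 23·79/(10 + 0.13·79) → 1817 ÷ (2027/100) = 181700/2027 ≈ 89.640

CN_adj = 181700/2027 ≈ 89.640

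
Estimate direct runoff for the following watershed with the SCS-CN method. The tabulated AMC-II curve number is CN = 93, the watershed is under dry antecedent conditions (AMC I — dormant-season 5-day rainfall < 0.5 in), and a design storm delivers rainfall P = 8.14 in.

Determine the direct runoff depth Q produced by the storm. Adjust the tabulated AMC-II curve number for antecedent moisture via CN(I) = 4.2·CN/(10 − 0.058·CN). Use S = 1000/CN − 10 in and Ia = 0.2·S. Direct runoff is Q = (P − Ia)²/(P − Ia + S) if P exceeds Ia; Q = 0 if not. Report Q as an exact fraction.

Adjust CN=93 to AMC I: 4.2·93/(10 − 0.058·93) → (1953/5) ÷ (2303/500) = 27900/329 ≈ 84.802
Max retention: S = 1000/(27900/329) − 10 = 500/279 in (≈ 1.792 in)
Ia = 0.2S: 0.2·1.792 = 0.358 in (exactly 100/279)
Excess rainfall: 8.140 − 0.358 = 7.782 in; P > Ia so Q > 0
Runoff Q = (P−Ia)²/(P−Ia+S) = (7.782)²/(7.782+1.792) = 11783753809/1863064350 ≈ 6.325 in

Q = 11783753809/1863064350 in ≈ 6.325 in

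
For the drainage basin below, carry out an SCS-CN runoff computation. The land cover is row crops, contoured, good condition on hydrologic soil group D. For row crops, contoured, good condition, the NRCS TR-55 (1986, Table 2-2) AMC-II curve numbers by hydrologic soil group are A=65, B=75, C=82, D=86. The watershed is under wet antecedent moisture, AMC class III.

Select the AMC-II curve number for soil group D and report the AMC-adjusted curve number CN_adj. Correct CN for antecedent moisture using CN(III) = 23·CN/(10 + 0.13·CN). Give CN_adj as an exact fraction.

CN_adj = 98900/1059 ≈ 93.390

NRCS table: row crops, contoured, good condition, soil group D → CN(II) = 86
Wet (AMC III): CN(III) = 23·86/(10 + 0.13·86) = 1978/(1059/50) = 98900/1059 ≈ 93.390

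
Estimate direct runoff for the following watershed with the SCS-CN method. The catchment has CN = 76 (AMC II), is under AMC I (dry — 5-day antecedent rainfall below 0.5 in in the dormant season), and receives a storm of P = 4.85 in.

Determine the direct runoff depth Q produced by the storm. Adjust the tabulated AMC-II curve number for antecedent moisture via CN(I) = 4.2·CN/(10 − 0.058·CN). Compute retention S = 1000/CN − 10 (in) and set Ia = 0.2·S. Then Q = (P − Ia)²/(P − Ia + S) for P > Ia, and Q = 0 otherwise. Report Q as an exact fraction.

Q = 79227801/76876660 in ≈ 1.031 in

CN(I) from CN(II)=76: (4.2·76)/(10 − 0.058·76) = 13300/233 ≈ 57.082
S = 1000/(13300/233) − 10 = 1000/133 in ≈ 7.519 in
Ia = 0.2·(1000/133) = 200/133 in ≈ 1.504 in
P − Ia = 4.850 − 1.504 = 8901/2660 ≈ 3.346 in (> 0, runoff occurs)
Q = (8901/2660)²/((8901/2660) + 1000/133) = (79227801/7075600)/(28901/2660) = 79227801/76876660 in ≈ 1.031 in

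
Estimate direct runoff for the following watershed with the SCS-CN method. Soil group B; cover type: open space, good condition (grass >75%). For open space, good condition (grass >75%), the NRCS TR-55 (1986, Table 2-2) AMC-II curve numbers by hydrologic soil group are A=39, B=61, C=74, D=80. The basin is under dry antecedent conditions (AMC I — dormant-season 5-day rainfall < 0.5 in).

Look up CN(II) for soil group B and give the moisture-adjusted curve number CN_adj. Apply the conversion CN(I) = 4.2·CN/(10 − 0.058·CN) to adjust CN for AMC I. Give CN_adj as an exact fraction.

CN_adj = 42700/1077 ≈ 39.647

NRCS table: open space, good condition (grass >75%), soil group B → CN(II) = 61
CN(I) from CN(II)=61: (4.2·61)/(10 − 0.058·61) = 42700/1077 ≈ 39.647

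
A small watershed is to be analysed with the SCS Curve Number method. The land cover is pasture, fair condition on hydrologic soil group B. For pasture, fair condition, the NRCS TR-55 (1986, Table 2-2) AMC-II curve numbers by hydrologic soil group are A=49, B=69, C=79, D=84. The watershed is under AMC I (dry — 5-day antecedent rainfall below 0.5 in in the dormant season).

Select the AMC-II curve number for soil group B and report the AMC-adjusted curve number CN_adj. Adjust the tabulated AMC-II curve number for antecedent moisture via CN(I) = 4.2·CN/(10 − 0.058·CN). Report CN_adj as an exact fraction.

CN_adj = 144900/2999 ≈ 48.316

NRCS table: pasture, fair condition, soil group B → CN(II) = 69
CN(I) from CN(II)=69: (4.2·69)/(10 − 0.058·69) = 144900/2999 ≈ 48.316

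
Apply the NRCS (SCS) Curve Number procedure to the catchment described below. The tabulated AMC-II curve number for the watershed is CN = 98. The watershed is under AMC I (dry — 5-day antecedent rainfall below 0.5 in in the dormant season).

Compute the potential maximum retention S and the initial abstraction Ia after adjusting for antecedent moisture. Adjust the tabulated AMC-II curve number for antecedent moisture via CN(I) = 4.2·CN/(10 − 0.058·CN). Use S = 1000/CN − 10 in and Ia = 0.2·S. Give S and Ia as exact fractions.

S = 500/1029 in ≈ 0.486 in; Ia = 100/1029 in ≈ 0.097 in

Dry (AMC I): CN(I) = 4.2·98/(10 − 0.058·98) = (2058/5)/(1079/250) = 102900/1079 ≈ 95.366
S = 1000/(102900/1079) − 10 = 500/1029 in ≈ 0.486 in
Ia = 0.2S: 0.2·0.486 = 0.097 in (exactly 100/1029)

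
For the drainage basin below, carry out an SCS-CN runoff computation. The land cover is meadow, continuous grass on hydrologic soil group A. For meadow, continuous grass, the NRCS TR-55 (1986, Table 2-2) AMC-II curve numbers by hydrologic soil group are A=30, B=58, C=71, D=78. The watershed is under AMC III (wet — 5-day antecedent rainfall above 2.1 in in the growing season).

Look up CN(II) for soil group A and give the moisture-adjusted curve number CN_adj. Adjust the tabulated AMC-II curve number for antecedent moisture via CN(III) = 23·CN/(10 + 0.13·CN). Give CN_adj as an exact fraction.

CN_adj = 6900/139 ≈ 49.640

NRCS table: meadow, continuous grass, soil group A → CN(II) = 30
Wet (AMC III): CN(III) = 23·30/(10 + 0.13·30) = 690/(139/10) = 6900/139 ≈ 49.640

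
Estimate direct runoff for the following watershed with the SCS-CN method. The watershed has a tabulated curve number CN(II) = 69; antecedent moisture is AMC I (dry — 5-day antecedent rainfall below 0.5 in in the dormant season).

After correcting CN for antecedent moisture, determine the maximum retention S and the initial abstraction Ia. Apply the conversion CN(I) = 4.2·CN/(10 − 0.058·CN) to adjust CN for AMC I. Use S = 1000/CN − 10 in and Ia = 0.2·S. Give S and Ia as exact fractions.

CN(I) from CN(II)=69: (4.2·69)/(10 − 0.058·69) = 144900/2999 ≈ 48.316
Retention S: 1000/CN − 10 with CN=48.316 → S = 15500/1449 ≈ 10.697 in
Ia = 0.2·(15500/1449) = 3100/1449 in ≈ 2.139 in

S = 15500/1449 in ≈ 10.697 in; Ia = 3100/1449 in ≈ 2.139 in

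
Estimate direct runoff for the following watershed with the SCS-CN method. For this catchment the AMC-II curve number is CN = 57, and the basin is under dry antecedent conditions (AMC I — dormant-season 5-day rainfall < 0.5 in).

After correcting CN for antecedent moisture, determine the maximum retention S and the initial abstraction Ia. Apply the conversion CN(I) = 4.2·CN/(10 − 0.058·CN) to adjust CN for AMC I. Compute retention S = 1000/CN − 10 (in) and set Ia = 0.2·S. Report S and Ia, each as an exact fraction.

Adjust CN=57 to AMC I: 4.2·57/(10 − 0.058·57) → (1197/5) ÷ (3347/500) = 119700/3347 ≈ 35.763
S = 1000/(119700/3347) − 10 = 21500/1197 in ≈ 17.962 in
Ia = 0.2S: 0.2·17.962 = 3.592 in (exactly 4300/1197)

S = 21500/1197 in ≈ 17.962 in; Ia = 4300/1197 in ≈ 3.592 in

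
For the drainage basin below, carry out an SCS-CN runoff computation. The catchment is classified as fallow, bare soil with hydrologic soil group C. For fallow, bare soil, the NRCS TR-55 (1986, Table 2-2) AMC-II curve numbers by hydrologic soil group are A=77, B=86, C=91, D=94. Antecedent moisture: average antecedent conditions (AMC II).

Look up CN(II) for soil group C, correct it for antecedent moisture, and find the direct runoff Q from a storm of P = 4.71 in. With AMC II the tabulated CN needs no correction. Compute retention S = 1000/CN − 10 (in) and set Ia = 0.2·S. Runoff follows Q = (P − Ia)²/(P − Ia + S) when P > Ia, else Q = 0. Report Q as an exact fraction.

NRCS table: fallow, bare soil, soil group C → CN(II) = 91
CN(II) = 91; AMC II needs no correction.
Retention S: 1000/CN − 10 with CN=91.000 → S = 90/91 ≈ 0.989 in
Ia = 0.2·(90/91) = 18/91 in ≈ 0.198 in
Excess rainfall: 4.710 − 0.198 = 4.512 in; P > Ia so Q > 0
Q = (41061/9100)²/((41061/9100) + 90/91) = (1686005721/82810000)/(50061/9100) = 562001907/151851700 in ≈ 3.701 in

Q = 562001907/151851700 in ≈ 3.701 in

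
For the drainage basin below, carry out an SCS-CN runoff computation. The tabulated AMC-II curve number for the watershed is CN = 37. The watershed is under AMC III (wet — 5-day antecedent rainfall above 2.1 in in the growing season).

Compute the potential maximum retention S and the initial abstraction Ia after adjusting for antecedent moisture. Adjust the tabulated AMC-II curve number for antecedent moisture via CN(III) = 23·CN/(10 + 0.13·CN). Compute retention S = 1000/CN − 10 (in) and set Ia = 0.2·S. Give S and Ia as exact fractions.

S = 6300/851 in ≈ 7.403 in; Ia = 1260/851 in ≈ 1.481 in

Wet (AMC III): CN(III) = 23·37/(10 + 0.13·37) = 851/(1481/100) = 85100/1481 ≈ 57.461
Max retention: S = 1000/(85100/1481) − 10 = 6300/851 in (≈ 7.403 in)
Ia = 0.2S: 0.2·7.403 = 1.481 in (exactly 1260/851)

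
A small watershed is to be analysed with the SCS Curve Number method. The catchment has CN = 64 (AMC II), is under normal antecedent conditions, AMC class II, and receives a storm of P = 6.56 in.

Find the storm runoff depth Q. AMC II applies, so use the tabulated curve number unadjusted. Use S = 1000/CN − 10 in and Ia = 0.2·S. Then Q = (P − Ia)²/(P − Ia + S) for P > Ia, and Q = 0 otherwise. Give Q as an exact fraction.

CN(II) = 64; AMC II needs no correction.
Retention S: 1000/CN − 10 with CN=64.000 → S = 45/8 ≈ 5.625 in
Ia = 0.2·(45/8) = 9/8 in ≈ 1.125 in
Since P=6.560 > Ia=1.125: effective rainfall P−Ia = 1087/200 in
Runoff Q = (P−Ia)²/(P−Ia+S) = (5.435)²/(5.435+5.625) = 1181569/442400 ≈ 2.671 in

Q = 1181569/442400 in ≈ 2.671 in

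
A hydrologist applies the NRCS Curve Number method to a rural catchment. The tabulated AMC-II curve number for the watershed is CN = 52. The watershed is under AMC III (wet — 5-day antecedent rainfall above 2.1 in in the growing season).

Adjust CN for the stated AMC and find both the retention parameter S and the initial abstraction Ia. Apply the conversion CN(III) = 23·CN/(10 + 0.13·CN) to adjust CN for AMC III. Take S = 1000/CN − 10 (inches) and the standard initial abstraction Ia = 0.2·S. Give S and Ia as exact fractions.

CN(III) from CN(II)=52: (23·52)/(10 + 0.13·52) = 29900/419 ≈ 71.360
S = 1000/(29900/419) − 10 = 1200/299 in ≈ 4.013 in
Ia = 0.2·(1200/299) = 240/299 in ≈ 0.803 in

S = 1200/299 in ≈ 4.013 in; Ia = 240/299 in ≈ 0.803 in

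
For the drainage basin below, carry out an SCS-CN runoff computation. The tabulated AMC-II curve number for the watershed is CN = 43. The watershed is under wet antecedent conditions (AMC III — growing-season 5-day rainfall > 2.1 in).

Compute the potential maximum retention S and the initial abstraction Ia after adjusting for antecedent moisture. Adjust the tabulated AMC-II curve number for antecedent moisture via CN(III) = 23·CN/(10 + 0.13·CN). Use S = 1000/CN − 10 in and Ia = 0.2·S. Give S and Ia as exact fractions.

S = 5700/989 in ≈ 5.763 in; Ia = 1140/989 in ≈ 1.153 in

Adjust CN=43 to AMC III: 23·43/(10 + 0.13·43) → 989 ÷ (1559/100) = 98900/1559 ≈ 63.438
Retention S: 1000/CN − 10 with CN=63.438 → S = 5700/989 ≈ 5.763 in
Ia = 0.2S: 0.2·5.763 = 1.153 in (exactly 1140/989)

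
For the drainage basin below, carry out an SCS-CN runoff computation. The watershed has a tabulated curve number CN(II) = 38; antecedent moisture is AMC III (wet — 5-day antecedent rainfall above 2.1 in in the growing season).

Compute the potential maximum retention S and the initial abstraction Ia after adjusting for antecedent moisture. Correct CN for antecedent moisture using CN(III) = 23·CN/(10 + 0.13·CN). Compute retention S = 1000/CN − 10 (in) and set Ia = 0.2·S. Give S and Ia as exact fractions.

S = 3100/437 in ≈ 7.094 in; Ia = 620/437 in ≈ 1.419 in

Adjust CN=38 to AMC III: 23·38/(10 + 0.13·38) → 874 ÷ (747/50) = 43700/747 ≈ 58.501
S = 1000/(43700/747) − 10 = 3100/437 in ≈ 7.094 in
Ia = 0.2S: 0.2·7.094 = 1.419 in (exactly 620/437)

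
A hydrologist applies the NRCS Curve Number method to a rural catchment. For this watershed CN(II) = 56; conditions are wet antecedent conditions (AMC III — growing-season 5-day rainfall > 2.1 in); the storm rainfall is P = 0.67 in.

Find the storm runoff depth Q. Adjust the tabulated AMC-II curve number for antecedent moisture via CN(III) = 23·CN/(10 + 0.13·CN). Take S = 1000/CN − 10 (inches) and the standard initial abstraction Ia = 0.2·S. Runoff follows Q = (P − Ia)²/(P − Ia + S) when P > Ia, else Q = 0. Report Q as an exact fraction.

Q = 0 in ≈ 0.000 in

CN(III) from CN(II)=56: (23·56)/(10 + 0.13·56) = 4025/54 ≈ 74.537
S = 1000/(4025/54) − 10 = 550/161 in ≈ 3.416 in
Initial abstraction Ia = S/5 = (550/161)/5 = 110/161 ≈ 0.683 in
P = 0.670 ≤ Ia = 0.683 in: entire storm abstracted, Q = 0.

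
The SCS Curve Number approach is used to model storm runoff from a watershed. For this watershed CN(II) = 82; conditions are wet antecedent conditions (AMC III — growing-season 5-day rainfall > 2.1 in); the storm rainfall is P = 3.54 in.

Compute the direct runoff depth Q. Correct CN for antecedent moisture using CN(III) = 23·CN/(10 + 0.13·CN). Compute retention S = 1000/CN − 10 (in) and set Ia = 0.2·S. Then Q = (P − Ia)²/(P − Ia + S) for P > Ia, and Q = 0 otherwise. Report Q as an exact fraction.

Q = 8311961307/3189084550 in ≈ 2.606 in

CN(III) from CN(II)=82: (23·82)/(10 + 0.13·82) = 94300/1033 ≈ 91.288
Retention S: 1000/CN − 10 with CN=91.288 → S = 900/943 ≈ 0.954 in
Ia = 0.2S: 0.2·0.954 = 0.191 in (exactly 180/943)
Excess rainfall: 3.540 − 0.191 = 3.349 in; P > Ia so Q > 0
Q = (157911/47150)²/((157911/47150) + 900/943) = (24935883921/2223122500)/(202911/47150) = 8311961307/3189084550 in ≈ 2.606 in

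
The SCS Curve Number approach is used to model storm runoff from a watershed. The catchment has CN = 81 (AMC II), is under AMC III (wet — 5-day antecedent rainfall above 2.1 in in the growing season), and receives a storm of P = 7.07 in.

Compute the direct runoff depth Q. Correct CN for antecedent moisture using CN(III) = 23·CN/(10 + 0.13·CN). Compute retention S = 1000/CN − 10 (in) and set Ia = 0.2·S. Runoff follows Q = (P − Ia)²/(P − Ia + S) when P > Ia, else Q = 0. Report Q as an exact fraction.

CN(III) from CN(II)=81: (23·81)/(10 + 0.13·81) = 186300/2053 ≈ 90.745
Max retention: S = 1000/(186300/2053) − 10 = 1900/1863 in (≈ 1.020 in)
Ia = 0.2·(1900/1863) = 380/1863 in ≈ 0.204 in
P − Ia = 7.070 − 0.204 = 1279141/186300 ≈ 6.866 in (> 0, runoff occurs)
Q = (1279141/186300)²/((1279141/186300) + 1900/1863) = (1636201697881/34707690000)/(1469141/186300) = 1636201697881/273700968300 in ≈ 5.978 in

Q = 1636201697881/273700968300 in ≈ 5.978 in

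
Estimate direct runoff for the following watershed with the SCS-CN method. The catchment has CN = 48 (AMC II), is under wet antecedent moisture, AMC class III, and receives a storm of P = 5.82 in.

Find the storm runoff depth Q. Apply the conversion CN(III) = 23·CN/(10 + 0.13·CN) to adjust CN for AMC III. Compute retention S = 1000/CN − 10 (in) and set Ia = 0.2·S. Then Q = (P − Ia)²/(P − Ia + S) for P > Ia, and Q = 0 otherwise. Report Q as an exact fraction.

Q = 283215241/114122550 in ≈ 2.482 in

Adjust CN=48 to AMC III: 23·48/(10 + 0.13·48) → 1104 ÷ (406/25) = 13800/203 ≈ 67.980
Retention S: 1000/CN − 10 with CN=67.980 → S = 325/69 ≈ 4.710 in
Ia = 0.2S: 0.2·4.710 = 0.942 in (exactly 65/69)
P − Ia = 5.820 − 0.942 = 16829/3450 ≈ 4.878 in (> 0, runoff occurs)
Q = (16829/3450)²/((16829/3450) + 325/69) = (283215241/11902500)/(33079/3450) = 283215241/114122550 in ≈ 2.482 in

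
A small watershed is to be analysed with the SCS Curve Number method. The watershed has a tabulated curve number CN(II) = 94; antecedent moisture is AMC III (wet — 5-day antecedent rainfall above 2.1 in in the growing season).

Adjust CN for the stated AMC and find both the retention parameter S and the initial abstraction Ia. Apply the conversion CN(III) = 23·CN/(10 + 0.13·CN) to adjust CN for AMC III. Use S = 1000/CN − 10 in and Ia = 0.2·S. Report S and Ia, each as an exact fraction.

S = 300/1081 in ≈ 0.278 in; Ia = 60/1081 in ≈ 0.056 in

CN(III) from CN(II)=94: (23·94)/(10 + 0.13·94) = 108100/1111 ≈ 97.300
Max retention: S = 1000/(108100/1111) − 10 = 300/1081 in (≈ 0.278 in)
Initial abstraction Ia = S/5 = (300/1081)/5 = 60/1081 ≈ 0.056 in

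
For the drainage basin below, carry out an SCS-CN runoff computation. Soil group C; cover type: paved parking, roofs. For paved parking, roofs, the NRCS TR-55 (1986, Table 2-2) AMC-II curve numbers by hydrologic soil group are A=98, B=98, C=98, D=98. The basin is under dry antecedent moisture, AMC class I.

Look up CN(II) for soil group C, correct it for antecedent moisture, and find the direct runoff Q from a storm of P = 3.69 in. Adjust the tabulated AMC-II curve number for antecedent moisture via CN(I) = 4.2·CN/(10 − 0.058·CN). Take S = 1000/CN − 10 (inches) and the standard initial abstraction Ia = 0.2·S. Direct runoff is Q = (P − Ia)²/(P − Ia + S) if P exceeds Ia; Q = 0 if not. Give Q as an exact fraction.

NRCS table: paved parking, roofs, soil group C → CN(II) = 98
CN(I) from CN(II)=98: (4.2·98)/(10 − 0.058·98) = 102900/1079 ≈ 95.366
Max retention: S = 1000/(102900/1079) − 10 = 500/1029 in (≈ 0.486 in)
Ia = 0.2·(500/1029) = 100/1029 in ≈ 0.097 in
P − Ia = 3.690 − 0.097 = 369701/102900 ≈ 3.593 in (> 0, runoff occurs)
Q = (369701/102900)²/((369701/102900) + 500/1029) = (136678829401/10588410000)/(419701/102900) = 136678829401/43187232900 in ≈ 3.165 in

Q = 136678829401/43187232900 in ≈ 3.165 in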